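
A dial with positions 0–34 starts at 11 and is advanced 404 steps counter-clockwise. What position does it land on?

27

404 − 11·35 = 19, so 404 ≡ 19 (mod 35).
(11 − 19) mod 35 = 27.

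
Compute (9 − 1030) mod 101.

1030 − 10·101 = 20, so 1030 ≡ 20 (mod 101).
(9 − 20) mod 101 = 90.

90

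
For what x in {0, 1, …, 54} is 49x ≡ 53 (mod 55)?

The inverse of 49 mod 55 is 9 (since 49·9 = 441 ≡ 1).
Multiplying both sides by 9: x ≡ 9·53 = 477 ≡ 37 (mod 55).
Check: 49·37 = 1813 = 32·55 + 53.

37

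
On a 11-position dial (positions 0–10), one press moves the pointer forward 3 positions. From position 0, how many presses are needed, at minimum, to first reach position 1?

3·4 = 12 = 1·11 + 1, so 3⁻¹ ≡ 4 (mod 11).

4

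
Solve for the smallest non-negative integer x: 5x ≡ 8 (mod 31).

5⁻¹ ≡ 25 (mod 31) because 5·25 = 125 = 4·31 + 1.
Multiplying both sides by 25: x ≡ 25·8 = 200 ≡ 14 (mod 31).
Check: 5·14 = 70 = 2·31 + 8.

14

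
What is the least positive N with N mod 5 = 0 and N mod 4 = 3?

15

Since 4·4 ≡ 1 (mod 5), take x = 3 + 4·((0−3)·4 mod 5) = 3 + 4·3 = 15.
Check: 15 mod 5 = 0, 15 mod 4 = 3.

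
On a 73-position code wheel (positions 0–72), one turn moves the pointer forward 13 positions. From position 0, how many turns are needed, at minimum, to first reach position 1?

73 = 5·13 + 8
13 = 1·8 + 5
8 = 1·5 + 3
5 = 1·3 + 2
3 = 1·2 + 1
2 = 2·1 + 0
Back-substituting gives 13·45 ≡ 1 (mod 73).

45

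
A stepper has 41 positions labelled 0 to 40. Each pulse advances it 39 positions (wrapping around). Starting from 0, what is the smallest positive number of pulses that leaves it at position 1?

39·20 = 780 = 19·41 + 1, so 39⁻¹ ≡ 20 (mod 41).

20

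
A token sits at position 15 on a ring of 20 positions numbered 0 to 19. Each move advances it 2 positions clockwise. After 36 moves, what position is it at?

7

36·2 = 72.
Dividing 72 by 20 gives quotient 3 and remainder 12.
(15 + 12) mod 20 = 7.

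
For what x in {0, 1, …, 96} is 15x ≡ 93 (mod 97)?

The inverse of 15 mod 97 is 13 (since 15·13 = 195 ≡ 1).
Multiplying both sides by 13: x ≡ 13·93 = 1209 ≡ 45 (mod 97).
Check: 15·45 = 675 = 6·97 + 93.

45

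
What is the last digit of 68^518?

Last digits of 8^n: 8, 4, 2, 6 (period 4).
518 mod 4 = 2, so the last digit matches 8^2 = 4.

4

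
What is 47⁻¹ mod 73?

47·14 = 658 = 9·73 + 1, so 47⁻¹ ≡ 14 (mod 73).

14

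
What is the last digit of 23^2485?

Powers of 3 mod 10 repeat with period 4: 3, 9, 7, 1.
2485 leaves remainder 1 on division by 4, so 23^2485 ends in 3.

3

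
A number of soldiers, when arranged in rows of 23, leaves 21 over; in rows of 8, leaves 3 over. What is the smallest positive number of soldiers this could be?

x ≡ 3 (mod 8) gives x ∈ {3, 11, 19, 27, 35, 43, 51, 59, …}.
The first of these with x mod 23 = 21 is 67.

67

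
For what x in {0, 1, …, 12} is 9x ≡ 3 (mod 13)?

The inverse of 9 mod 13 is 3 (since 9·3 = 27 ≡ 1).
Multiplying both sides by 3: x ≡ 3·3 = 9 ≡ 9 (mod 13).
Check: 9·9 = 81 = 6·13 + 3.

9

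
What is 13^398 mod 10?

Powers of 3 mod 10 repeat with period 4: 3, 9, 7, 1.
398 mod 4 = 2, so the last digit matches 3^2 = 9.

9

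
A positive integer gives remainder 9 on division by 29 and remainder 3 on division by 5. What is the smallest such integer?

Since 5·6 ≡ 1 (mod 29), take x = 3 + 5·((9−3)·6 mod 29) = 3 + 5·7 = 38.
Check: 38 mod 29 = 9, 38 mod 5 = 3.

38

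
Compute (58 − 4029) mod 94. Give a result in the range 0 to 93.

4029 mod 94 = 81 (since 42·94 = 3948).
(58 − 81) mod 94 = 71.

71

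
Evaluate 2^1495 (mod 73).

By repeated squaring mod 73: 2^1≡2, 2^2≡4, 2^4≡16, 2^8≡37, 2^16≡55, 2^32≡32, 2^64≡2, 2^128≡4, 2^256≡16, 2^512≡37, 2^1024≡55.
Since 1495 = 1 + 2 + 4 + 16 + 64 + 128 + 256 + 1024 in binary, 2^1495 ≡ 2·4·16·55·2·4·16·55 ≡ 2 (mod 73).

2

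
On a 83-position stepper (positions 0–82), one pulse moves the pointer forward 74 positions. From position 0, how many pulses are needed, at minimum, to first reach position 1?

46

83 = 1·74 + 9
74 = 8·9 + 2
9 = 4·2 + 1
2 = 2·1 + 0
Back-substituting gives 74·46 ≡ 1 (mod 83).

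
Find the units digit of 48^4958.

4

Last digits of 8^n: 8, 4, 2, 6 (period 4).
4958 mod 4 = 2, so the last digit matches 8^2 = 4.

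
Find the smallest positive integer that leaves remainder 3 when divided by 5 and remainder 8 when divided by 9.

8

x ≡ 3 (mod 5) gives x ∈ {3, 8}.
The first of these with x mod 9 = 8 is 8.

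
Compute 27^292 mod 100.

21

Successive squares of 27 mod 100: 27^1≡27, 27^2≡29, 27^4≡41, 27^8≡81, 27^16≡61, 27^32≡21, 27^64≡41, 27^128≡81, 27^256≡61.
Since 292 = 4 + 32 + 256 in binary, 27^292 ≡ 41·21·61 ≡ 21 (mod 100).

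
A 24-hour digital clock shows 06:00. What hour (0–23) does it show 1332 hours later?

18

1332 = 55·24 + 12, so 1332 mod 24 = 12.
(6 + 12) mod 24 = 18.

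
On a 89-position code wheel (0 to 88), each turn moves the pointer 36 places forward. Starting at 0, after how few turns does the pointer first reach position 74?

The inverse of 36 mod 89 is 47 (since 36·47 = 1692 ≡ 1).
Multiplying both sides by 47: x ≡ 47·74 = 3478 ≡ 7 (mod 89).
Check: 36·7 = 252 = 2·89 + 74.

7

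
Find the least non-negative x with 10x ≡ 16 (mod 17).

The inverse of 10 mod 17 is 12 (since 10·12 = 120 ≡ 1).
So x ≡ 12·16 = 192 ≡ 5 (mod 17).

5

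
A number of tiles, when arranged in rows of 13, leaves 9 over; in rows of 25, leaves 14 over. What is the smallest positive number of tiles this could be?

x ≡ 9 (mod 13) gives x ∈ {9, 22, 35, 48, 61, 74, 87, 100, …}.
The first of these with x mod 25 = 14 is 139.

139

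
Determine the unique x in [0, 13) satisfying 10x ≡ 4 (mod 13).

3

10⁻¹ ≡ 4 (mod 13) because 10·4 = 40 = 3·13 + 1.
Multiplying both sides by 4: x ≡ 4·4 = 16 ≡ 3 (mod 13).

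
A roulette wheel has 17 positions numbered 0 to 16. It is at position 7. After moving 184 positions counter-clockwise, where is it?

184 − 10·17 = 14, so 184 ≡ 14 (mod 17).
(7 − 14) mod 17 = 10.

10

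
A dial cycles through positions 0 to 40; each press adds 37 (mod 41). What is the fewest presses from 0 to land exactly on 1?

10

41 = 1·37 + 4
37 = 9·4 + 1
4 = 4·1 + 0
Back-substituting gives 37·10 ≡ 1 (mod 41).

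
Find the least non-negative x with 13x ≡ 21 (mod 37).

13⁻¹ ≡ 20 (mod 37) because 13·20 = 260 = 7·37 + 1.
Multiplying both sides by 20: x ≡ 20·21 = 420 ≡ 13 (mod 37).

13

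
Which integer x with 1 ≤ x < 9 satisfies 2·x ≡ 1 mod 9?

2·5 = 10 = 1·9 + 1, so 2⁻¹ ≡ 5 (mod 9).

5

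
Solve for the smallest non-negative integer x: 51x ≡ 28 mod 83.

The inverse of 51 mod 83 is 70 (since 51·70 = 3570 ≡ 1).
So x ≡ 70·28 = 1960 ≡ 51 (mod 83).

51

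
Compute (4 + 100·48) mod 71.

100·48 = 4800.
4800 − 67·71 = 43, so 4800 ≡ 43 (mod 71).
(4 + 43) mod 71 = 47.

47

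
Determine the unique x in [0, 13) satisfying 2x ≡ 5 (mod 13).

9

2⁻¹ ≡ 7 (mod 13) because 2·7 = 14 = 1·13 + 1.
Multiplying both sides by 7: x ≡ 7·5 = 35 ≡ 9 (mod 13).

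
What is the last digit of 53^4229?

3

Last digits of 3^n: 3, 9, 7, 1 (period 4).
4229 leaves remainder 1 on division by 4, so 53^4229 ends in 3.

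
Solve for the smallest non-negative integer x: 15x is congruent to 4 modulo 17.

The inverse of 15 mod 17 is 8 (since 15·8 = 120 ≡ 1).
So x ≡ 8·4 = 32 ≡ 15 (mod 17).
Check: 15·15 = 225 = 13·17 + 4.

15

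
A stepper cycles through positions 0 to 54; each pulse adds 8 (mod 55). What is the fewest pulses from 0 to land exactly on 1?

8·7 = 56 = 1·55 + 1, so 8⁻¹ ≡ 7 (mod 55).

7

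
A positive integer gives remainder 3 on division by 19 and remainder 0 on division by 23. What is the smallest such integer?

x ≡ 3 (mod 19) gives x ∈ {3, 22, 41, 60, 79, 98, 117, 136, …}.
The first of these with x mod 23 = 0 is 345.

345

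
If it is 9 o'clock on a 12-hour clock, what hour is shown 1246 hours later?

7

1246 mod 12 = 10 (since 103·12 = 1236).
9 + 10 → 7 on a 12-hour dial.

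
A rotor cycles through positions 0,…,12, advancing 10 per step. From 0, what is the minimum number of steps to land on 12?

10⁻¹ ≡ 4 (mod 13) because 10·4 = 40 = 3·13 + 1.
Multiplying both sides by 4: x ≡ 4·12 = 48 ≡ 9 (mod 13).

9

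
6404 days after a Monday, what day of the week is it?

Sunday

6404 mod 7 = 6 (since 914·7 = 6398).
Monday + 6 days → Sunday.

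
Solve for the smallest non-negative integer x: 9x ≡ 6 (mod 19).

9⁻¹ ≡ 17 (mod 19) because 9·17 = 153 = 8·19 + 1.
So x ≡ 17·6 = 102 ≡ 7 (mod 19).

7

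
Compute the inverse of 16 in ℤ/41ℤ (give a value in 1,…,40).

41 = 2·16 + 9
16 = 1·9 + 7
9 = 1·7 + 2
7 = 3·2 + 1
2 = 2·1 + 0
Back-substituting gives 16·18 ≡ 1 (mod 41).

18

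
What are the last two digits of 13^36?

41

Successive squares of 13 mod 100: 13^1≡13, 13^2≡69, 13^4≡61, 13^8≡21, 13^16≡41, 13^32≡81.
36 = 4 + 32, so 13^36 ≡ 61·81 ≡ 41 (mod 100).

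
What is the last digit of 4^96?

Powers of 4 mod 10 repeat with period 2: 4, 6.
96 leaves remainder 0 on division by 2, so 4^96 ends in 6.

6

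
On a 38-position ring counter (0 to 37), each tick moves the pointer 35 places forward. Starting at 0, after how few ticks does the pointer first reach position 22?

35⁻¹ ≡ 25 (mod 38) because 35·25 = 875 = 23·38 + 1.
So x ≡ 25·22 = 550 ≡ 18 (mod 38).

18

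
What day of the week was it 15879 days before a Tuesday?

Saturday

15879 mod 7 = 3 (since 2268·7 = 15876).
Tuesday − 3 days → Saturday.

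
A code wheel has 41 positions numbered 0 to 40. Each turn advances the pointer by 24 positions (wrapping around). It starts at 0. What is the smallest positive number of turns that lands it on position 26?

24⁻¹ ≡ 12 (mod 41) because 24·12 = 288 = 7·41 + 1.
So x ≡ 12·26 = 312 ≡ 25 (mod 41).

25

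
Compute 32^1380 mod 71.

Square-and-reduce mod 71: 32^1≡32, 32^2≡30, 32^4≡48, 32^8≡32, 32^16≡30, 32^32≡48, 32^64≡32, 32^128≡30, 32^256≡48, 32^512≡32, 32^1024≡30.
1380 = 4 + 32 + 64 + 256 + 1024, so 32^1380 ≡ 48·48·32·48·30 ≡ 32 (mod 71).

32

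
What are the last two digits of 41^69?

Square-and-reduce mod 100: 41^1≡41, 41^2≡81, 41^4≡61, 41^8≡21, 41^16≡41, 41^32≡81, 41^64≡61.
69 = 1 + 4 + 64, so 41^69 ≡ 41·61·61 ≡ 61 (mod 100).

61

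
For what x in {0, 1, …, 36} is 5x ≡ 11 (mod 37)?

5⁻¹ ≡ 15 (mod 37) because 5·15 = 75 = 2·37 + 1.
Multiplying both sides by 15: x ≡ 15·11 = 165 ≡ 17 (mod 37).
Check: 5·17 = 85 = 2·37 + 11.

17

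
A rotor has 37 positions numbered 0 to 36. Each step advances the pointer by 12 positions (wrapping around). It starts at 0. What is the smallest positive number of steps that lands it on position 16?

12⁻¹ ≡ 34 (mod 37) because 12·34 = 408 = 11·37 + 1.
So x ≡ 34·16 = 544 ≡ 26 (mod 37).

26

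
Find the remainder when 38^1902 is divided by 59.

48

Successive squares of 38 mod 59: 38^1≡38, 38^2≡28, 38^4≡17, 38^8≡53, 38^16≡36, 38^32≡57, 38^64≡4, 38^128≡16, 38^256≡20, 38^512≡46, 38^1024≡51.
1902 = 2 + 4 + 8 + 32 + 64 + 256 + 512 + 1024, so 38^1902 ≡ 28·17·53·57·4·20·46·51 ≡ 48 (mod 59).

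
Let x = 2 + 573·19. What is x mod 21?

573·19 = 10887.
10887 mod 21 = 9 (since 518·21 = 10878).
(2 + 9) mod 21 = 11.

11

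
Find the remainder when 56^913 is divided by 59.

43

Successive squares of 56 mod 59: 56^1≡56, 56^2≡9, 56^4≡22, 56^8≡12, 56^16≡26, 56^32≡27, 56^64≡21, 56^128≡28, 56^256≡17, 56^512≡53.
Since 913 = 1 + 16 + 128 + 256 + 512 in binary, 56^913 ≡ 56·26·28·17·53 ≡ 43 (mod 59).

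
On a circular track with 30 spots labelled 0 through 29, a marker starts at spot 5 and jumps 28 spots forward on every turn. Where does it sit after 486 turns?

486·28 = 13608.
13608 = 453·30 + 18, so 13608 mod 30 = 18.
(5 + 18) mod 30 = 23.

23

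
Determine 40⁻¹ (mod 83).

83 = 2·40 + 3
40 = 13·3 + 1
3 = 3·1 + 0
Back-substituting gives 40·27 ≡ 1 (mod 83).

27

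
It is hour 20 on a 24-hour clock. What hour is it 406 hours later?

18

406 − 16·24 = 22, so 406 ≡ 22 (mod 24).
(20 + 22) mod 24 = 18.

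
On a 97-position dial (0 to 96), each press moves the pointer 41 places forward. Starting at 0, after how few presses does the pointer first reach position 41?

41⁻¹ ≡ 71 (mod 97) because 41·71 = 2911 = 30·97 + 1.
Multiplying both sides by 71: x ≡ 71·41 = 2911 ≡ 1 (mod 97).
Check: 41·1 = 41 = 0·97 + 41.

1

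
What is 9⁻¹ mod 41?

32

9·32 = 288 = 7·41 + 1, so 9⁻¹ ≡ 32 (mod 41).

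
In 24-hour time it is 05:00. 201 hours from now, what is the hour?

201 − 8·24 = 9, so 201 ≡ 9 (mod 24).
(5 + 9) mod 24 = 14.

14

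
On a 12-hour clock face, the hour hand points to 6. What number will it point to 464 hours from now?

Dividing 464 by 12 gives quotient 38 and remainder 8.
6 + 8 → 2 on a 12-hour dial.

2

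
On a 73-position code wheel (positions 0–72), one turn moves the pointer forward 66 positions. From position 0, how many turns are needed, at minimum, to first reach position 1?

52

73 = 1·66 + 7
66 = 9·7 + 3
7 = 2·3 + 1
3 = 3·1 + 0
Back-substituting gives 66·52 ≡ 1 (mod 73).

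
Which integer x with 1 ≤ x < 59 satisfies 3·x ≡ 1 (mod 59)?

59 = 19·3 + 2
3 = 1·2 + 1
2 = 2·1 + 0
Back-substituting gives 3·20 ≡ 1 (mod 59).

20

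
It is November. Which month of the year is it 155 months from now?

October

155 − 12·12 = 11, so 155 ≡ 11 (mod 12).
November + 11 months → October.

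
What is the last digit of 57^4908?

1

The units digit of 57^n cycles with period 4: 7, 9, 3, 1, …
4908 leaves remainder 0 on division by 4, so 57^4908 ends in 1.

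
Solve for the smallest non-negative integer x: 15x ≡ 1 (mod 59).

The inverse of 15 mod 59 is 4 (since 15·4 = 60 ≡ 1).
Multiplying both sides by 4: x ≡ 4·1 = 4 ≡ 4 (mod 59).
Check: 15·4 = 60 = 1·59 + 1.

4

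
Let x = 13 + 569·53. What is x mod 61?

569·53 = 30157.
30157 mod 61 = 23 (since 494·61 = 30134).
(13 + 23) mod 61 = 36.

36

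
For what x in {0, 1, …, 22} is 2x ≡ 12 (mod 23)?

2⁻¹ ≡ 12 (mod 23) because 2·12 = 24 = 1·23 + 1.
Multiplying both sides by 12: x ≡ 12·12 = 144 ≡ 6 (mod 23).

6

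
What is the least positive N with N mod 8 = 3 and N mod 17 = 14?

x ≡ 3 (mod 8) gives x ∈ {3, 11, 19, 27, 35, 43, 51, 59, …}.
The first of these with x mod 17 = 14 is 99.

99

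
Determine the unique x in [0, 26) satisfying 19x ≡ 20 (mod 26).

The inverse of 19 mod 26 is 11 (since 19·11 = 209 ≡ 1).
Multiplying both sides by 11: x ≡ 11·20 = 220 ≡ 12 (mod 26).

12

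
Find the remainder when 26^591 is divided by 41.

29

Square-and-reduce mod 41: 26^1≡26, 26^2≡20, 26^4≡31, 26^8≡18, 26^16≡37, 26^32≡16, 26^64≡10, 26^128≡18, 26^256≡37, 26^512≡16.
Since 591 = 1 + 2 + 4 + 8 + 64 + 512 in binary, 26^591 ≡ 26·20·31·18·10·16 ≡ 29 (mod 41).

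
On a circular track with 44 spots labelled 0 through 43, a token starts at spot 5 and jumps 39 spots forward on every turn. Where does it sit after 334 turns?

334·39 = 13026.
13026 = 296·44 + 2, so 13026 mod 44 = 2.
(5 + 2) mod 44 = 7.

7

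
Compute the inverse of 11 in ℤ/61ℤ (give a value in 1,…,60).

50

61 = 5·11 + 6
11 = 1·6 + 5
6 = 1·5 + 1
5 = 5·1 + 0
Back-substituting gives 11·50 ≡ 1 (mod 61).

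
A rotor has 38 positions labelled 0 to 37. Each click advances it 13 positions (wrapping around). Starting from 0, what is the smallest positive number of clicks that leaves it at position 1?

13·3 = 39 = 1·38 + 1, so 13⁻¹ ≡ 3 (mod 38).

3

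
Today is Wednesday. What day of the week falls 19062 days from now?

Thursday

19062 mod 7 = 1 (since 2723·7 = 19061).
Wednesday + 1 day → Thursday.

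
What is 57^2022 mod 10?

9

Last digits of 7^n: 7, 9, 3, 1 (period 4).
2022 leaves remainder 2 on division by 4, so 57^2022 ends in 9.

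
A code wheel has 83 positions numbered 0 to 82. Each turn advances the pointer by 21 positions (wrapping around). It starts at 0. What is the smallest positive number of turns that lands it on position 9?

21⁻¹ ≡ 4 (mod 83) because 21·4 = 84 = 1·83 + 1.
Multiplying both sides by 4: x ≡ 4·9 = 36 ≡ 36 (mod 83).
Check: 21·36 = 756 = 9·83 + 9.

36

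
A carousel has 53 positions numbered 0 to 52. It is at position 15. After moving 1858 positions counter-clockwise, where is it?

1858 = 35·53 + 3, so 1858 mod 53 = 3.
(15 − 3) mod 53 = 12.

12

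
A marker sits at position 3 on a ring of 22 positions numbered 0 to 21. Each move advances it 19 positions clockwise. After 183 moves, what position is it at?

183·19 = 3477.
3477 − 158·22 = 1, so 3477 ≡ 1 (mod 22).
(3 + 1) mod 22 = 4.

4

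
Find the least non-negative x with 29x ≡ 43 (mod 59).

32

29⁻¹ ≡ 57 (mod 59) because 29·57 = 1653 = 28·59 + 1.
Multiplying both sides by 57: x ≡ 57·43 = 2451 ≡ 32 (mod 59).
Check: 29·32 = 928 = 15·59 + 43.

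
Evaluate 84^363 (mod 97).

28

Successive squares of 84 mod 97: 84^1≡84, 84^2≡72, 84^4≡43, 84^8≡6, 84^16≡36, 84^32≡35, 84^64≡61, 84^128≡35, 84^256≡61.
363 = 1 + 2 + 8 + 32 + 64 + 256, so 84^363 ≡ 84·72·6·35·61·61 ≡ 28 (mod 97).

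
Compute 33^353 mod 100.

13

Successive squares of 33 mod 100: 33^1≡33, 33^2≡89, 33^4≡21, 33^8≡41, 33^16≡81, 33^32≡61, 33^64≡21, 33^128≡41, 33^256≡81.
353 = 1 + 32 + 64 + 256, so 33^353 ≡ 33·61·21·81 ≡ 13 (mod 100).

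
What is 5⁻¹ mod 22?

5·9 = 45 = 2·22 + 1, so 5⁻¹ ≡ 9 (mod 22).

9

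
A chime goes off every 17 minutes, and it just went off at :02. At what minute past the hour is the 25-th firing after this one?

25·17 = 425.
425 mod 60 = 5 (since 7·60 = 420).
(2 + 5) mod 60 = 7.

7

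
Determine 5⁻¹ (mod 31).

31 = 6·5 + 1
5 = 5·1 + 0
Back-substituting gives 5·25 ≡ 1 (mod 31).

25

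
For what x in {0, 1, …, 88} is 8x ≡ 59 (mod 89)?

63

8⁻¹ ≡ 78 (mod 89) because 8·78 = 624 = 7·89 + 1.
So x ≡ 78·59 = 4602 ≡ 63 (mod 89).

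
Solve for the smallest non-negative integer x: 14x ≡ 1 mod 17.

11

The inverse of 14 mod 17 is 11 (since 14·11 = 154 ≡ 1).
Multiplying both sides by 11: x ≡ 11·1 = 11 ≡ 11 (mod 17).
Check: 14·11 = 154 = 9·17 + 1.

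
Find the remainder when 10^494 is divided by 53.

1

Square-and-reduce mod 53: 10^1≡10, 10^2≡47, 10^4≡36, 10^8≡24, 10^16≡46, 10^32≡49, 10^64≡16, 10^128≡44, 10^256≡28.
Since 494 = 2 + 4 + 8 + 32 + 64 + 128 + 256 in binary, 10^494 ≡ 47·36·24·49·16·44·28 ≡ 1 (mod 53).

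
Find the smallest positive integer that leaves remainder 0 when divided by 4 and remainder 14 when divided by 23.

60

Since 23·3 ≡ 1 (mod 4), take x = 14 + 23·((0−14)·3 mod 4) = 14 + 23·2 = 60.
Check: 60 mod 4 = 0, 60 mod 23 = 14.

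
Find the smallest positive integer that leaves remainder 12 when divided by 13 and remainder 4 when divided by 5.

x ≡ 4 (mod 5) gives x ∈ {4, 9, 14, 19, 24, 29, 34, 39, …}.
The first of these with x mod 13 = 12 is 64.

64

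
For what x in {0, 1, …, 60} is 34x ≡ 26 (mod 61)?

51

34⁻¹ ≡ 9 (mod 61) because 34·9 = 306 = 5·61 + 1.
So x ≡ 9·26 = 234 ≡ 51 (mod 61).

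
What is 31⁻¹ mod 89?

31·23 = 713 = 8·89 + 1, so 31⁻¹ ≡ 23 (mod 89).

23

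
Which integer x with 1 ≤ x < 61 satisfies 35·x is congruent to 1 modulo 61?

61 = 1·35 + 26
35 = 1·26 + 9
26 = 2·9 + 8
9 = 1·8 + 1
8 = 8·1 + 0
Back-substituting gives 35·7 ≡ 1 (mod 61).

7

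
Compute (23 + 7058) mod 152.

Dividing 7058 by 152 gives quotient 46 and remainder 66.
(23 + 66) mod 152 = 89.

89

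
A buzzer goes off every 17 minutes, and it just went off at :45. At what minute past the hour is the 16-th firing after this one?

17

16·17 = 272.
Dividing 272 by 60 gives quotient 4 and remainder 32.
(45 + 32) mod 60 = 17.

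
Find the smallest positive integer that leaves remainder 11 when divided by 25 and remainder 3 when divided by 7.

136

Since 7·18 ≡ 1 (mod 25), take x = 3 + 7·((11−3)·18 mod 25) = 3 + 7·19 = 136.
Check: 136 mod 25 = 11, 136 mod 7 = 3.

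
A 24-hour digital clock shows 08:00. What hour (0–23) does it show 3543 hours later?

23

3543 = 147·24 + 15, so 3543 mod 24 = 15.
(8 + 15) mod 24 = 23.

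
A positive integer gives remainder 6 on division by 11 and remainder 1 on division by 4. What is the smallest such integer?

x ≡ 1 (mod 4) gives x ∈ {1, 5, 9, 13, 17}.
The first of these with x mod 11 = 6 is 17.

17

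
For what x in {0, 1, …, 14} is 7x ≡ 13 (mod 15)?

The inverse of 7 mod 15 is 13 (since 7·13 = 91 ≡ 1).
So x ≡ 13·13 = 169 ≡ 4 (mod 15).

4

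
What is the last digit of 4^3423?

4

The units digit of 4^n cycles with period 2: 4, 6, …
3423 leaves remainder 1 on division by 2, so 4^3423 ends in 4.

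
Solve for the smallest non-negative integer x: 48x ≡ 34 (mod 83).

48⁻¹ ≡ 64 (mod 83) because 48·64 = 3072 = 37·83 + 1.
So x ≡ 64·34 = 2176 ≡ 18 (mod 83).

18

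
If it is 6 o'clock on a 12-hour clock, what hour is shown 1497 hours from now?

3

1497 mod 12 = 9 (since 124·12 = 1488).
6 + 9 → 3 on a 12-hour dial.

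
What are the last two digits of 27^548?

By repeated squaring mod 100: 27^1≡27, 27^2≡29, 27^4≡41, 27^8≡81, 27^16≡61, 27^32≡21, 27^64≡41, 27^128≡81, 27^256≡61, 27^512≡21.
Since 548 = 4 + 32 + 512 in binary, 27^548 ≡ 41·21·21 ≡ 81 (mod 100).

81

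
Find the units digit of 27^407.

Powers of 7 mod 10 repeat with period 4: 7, 9, 3, 1.
407 leaves remainder 3 on division by 4, so 27^407 ends in 3.

3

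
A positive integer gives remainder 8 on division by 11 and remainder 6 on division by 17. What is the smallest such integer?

74

x ≡ 8 (mod 11) gives x ∈ {8, 19, 30, 41, 52, 63, 74}.
The first of these with x mod 17 = 6 is 74.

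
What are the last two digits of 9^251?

09

By repeated squaring mod 100: 9^1≡9, 9^2≡81, 9^4≡61, 9^8≡21, 9^16≡41, 9^32≡81, 9^64≡61, 9^128≡21.
Since 251 = 1 + 2 + 8 + 16 + 32 + 64 + 128 in binary, 9^251 ≡ 9·81·21·41·81·61·21 ≡ 9 (mod 100).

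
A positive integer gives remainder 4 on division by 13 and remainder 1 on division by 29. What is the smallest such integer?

30

x ≡ 4 (mod 13) gives x ∈ {4, 17, 30}.
The first of these with x mod 29 = 1 is 30.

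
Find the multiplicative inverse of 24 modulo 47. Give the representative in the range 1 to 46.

2

47 = 1·24 + 23
24 = 1·23 + 1
23 = 23·1 + 0
Back-substituting gives 24·2 ≡ 1 (mod 47).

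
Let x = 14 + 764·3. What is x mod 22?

764·3 = 2292.
2292 − 104·22 = 4, so 2292 ≡ 4 (mod 22).
(14 + 4) mod 22 = 18.

18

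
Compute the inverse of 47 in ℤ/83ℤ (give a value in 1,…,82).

53

83 = 1·47 + 36
47 = 1·36 + 11
36 = 3·11 + 3
11 = 3·3 + 2
3 = 1·2 + 1
2 = 2·1 + 0
Back-substituting gives 47·53 ≡ 1 (mod 83).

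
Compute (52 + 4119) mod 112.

4119 − 36·112 = 87, so 4119 ≡ 87 (mod 112).
(52 + 87) mod 112 = 27.

27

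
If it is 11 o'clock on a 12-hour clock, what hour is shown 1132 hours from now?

1132 = 94·12 + 4, so 1132 mod 12 = 4.
11 + 4 → 3 on a 12-hour dial.

3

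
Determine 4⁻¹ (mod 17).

13

17 = 4·4 + 1
4 = 4·1 + 0
Back-substituting gives 4·13 ≡ 1 (mod 17).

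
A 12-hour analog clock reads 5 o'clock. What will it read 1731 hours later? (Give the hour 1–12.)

8

1731 − 144·12 = 3, so 1731 ≡ 3 (mod 12).
5 + 3 → 8 on a 12-hour dial.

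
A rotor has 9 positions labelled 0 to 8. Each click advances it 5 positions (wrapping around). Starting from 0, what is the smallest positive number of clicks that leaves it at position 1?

2

9 = 1·5 + 4
5 = 1·4 + 1
4 = 4·1 + 0
Back-substituting gives 5·2 ≡ 1 (mod 9).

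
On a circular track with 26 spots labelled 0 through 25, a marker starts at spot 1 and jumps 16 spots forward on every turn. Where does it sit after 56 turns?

56·16 = 896.
896 mod 26 = 12 (since 34·26 = 884).
(1 + 12) mod 26 = 13.

13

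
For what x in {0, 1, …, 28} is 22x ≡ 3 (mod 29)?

22⁻¹ ≡ 4 (mod 29) because 22·4 = 88 = 3·29 + 1.
Multiplying both sides by 4: x ≡ 4·3 = 12 ≡ 12 (mod 29).

12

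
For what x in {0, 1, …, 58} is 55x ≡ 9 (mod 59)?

55⁻¹ ≡ 44 (mod 59) because 55·44 = 2420 = 41·59 + 1.
Multiplying both sides by 44: x ≡ 44·9 = 396 ≡ 42 (mod 59).
Check: 55·42 = 2310 = 39·59 + 9.

42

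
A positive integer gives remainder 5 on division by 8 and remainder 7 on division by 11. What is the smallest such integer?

Since 11·3 ≡ 1 (mod 8), take x = 7 + 11·((5−7)·3 mod 8) = 7 + 11·2 = 29.
Check: 29 mod 8 = 5, 29 mod 11 = 7.

29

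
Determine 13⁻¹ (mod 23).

16

13·16 = 208 = 9·23 + 1, so 13⁻¹ ≡ 16 (mod 23).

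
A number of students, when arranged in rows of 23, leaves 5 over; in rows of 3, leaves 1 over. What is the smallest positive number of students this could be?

28

x ≡ 1 (mod 3) gives x ∈ {1, 4, 7, 10, 13, 16, 19, 22, …}.
The first of these with x mod 23 = 5 is 28.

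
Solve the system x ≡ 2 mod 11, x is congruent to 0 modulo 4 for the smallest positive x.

x ≡ 0 (mod 4) gives x ∈ {0, 4, 8, 12, 16, 20, 24}.
The first of these with x mod 11 = 2 is 24.

24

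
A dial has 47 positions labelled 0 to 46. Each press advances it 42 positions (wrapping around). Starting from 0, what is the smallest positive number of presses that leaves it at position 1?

47 = 1·42 + 5
42 = 8·5 + 2
5 = 2·2 + 1
2 = 2·1 + 0
Back-substituting gives 42·28 ≡ 1 (mod 47).

28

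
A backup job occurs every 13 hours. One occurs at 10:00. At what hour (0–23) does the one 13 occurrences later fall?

13·13 = 169.
169 mod 24 = 1 (since 7·24 = 168).
(10 + 1) mod 24 = 11.

11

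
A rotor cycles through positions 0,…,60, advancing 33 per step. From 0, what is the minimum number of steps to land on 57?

The inverse of 33 mod 61 is 37 (since 33·37 = 1221 ≡ 1).
Multiplying both sides by 37: x ≡ 37·57 = 2109 ≡ 35 (mod 61).
Check: 33·35 = 1155 = 18·61 + 57.

35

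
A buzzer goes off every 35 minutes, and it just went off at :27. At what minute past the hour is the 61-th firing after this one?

2

61·35 = 2135.
2135 − 35·60 = 35, so 2135 ≡ 35 (mod 60).
(27 + 35) mod 60 = 2.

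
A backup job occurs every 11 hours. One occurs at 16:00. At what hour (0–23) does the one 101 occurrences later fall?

23

101·11 = 1111.
Dividing 1111 by 24 gives quotient 46 and remainder 7.
(16 + 7) mod 24 = 23.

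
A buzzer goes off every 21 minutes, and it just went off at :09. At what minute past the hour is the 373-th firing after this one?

42

373·21 = 7833.
7833 = 130·60 + 33, so 7833 mod 60 = 33.
(9 + 33) mod 60 = 42.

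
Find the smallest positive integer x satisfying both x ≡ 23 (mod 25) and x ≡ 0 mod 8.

48

Since 8·22 ≡ 1 (mod 25), take x = 0 + 8·((23−0)·22 mod 25) = 0 + 8·6 = 48.
Check: 48 mod 25 = 23, 48 mod 8 = 0.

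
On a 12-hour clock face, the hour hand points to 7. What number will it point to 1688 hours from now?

3

1688 mod 12 = 8 (since 140·12 = 1680).
7 + 8 → 3 on a 12-hour dial.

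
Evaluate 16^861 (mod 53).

15

Square-and-reduce mod 53: 16^1≡16, 16^2≡44, 16^4≡28, 16^8≡42, 16^16≡15, 16^32≡13, 16^64≡10, 16^128≡47, 16^256≡36, 16^512≡24.
861 = 1 + 4 + 8 + 16 + 64 + 256 + 512, so 16^861 ≡ 16·28·42·15·10·36·24 ≡ 15 (mod 53).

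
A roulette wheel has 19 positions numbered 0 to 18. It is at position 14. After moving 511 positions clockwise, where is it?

12

511 − 26·19 = 17, so 511 ≡ 17 (mod 19).
(14 + 17) mod 19 = 12.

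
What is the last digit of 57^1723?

3

Last digits of 7^n: 7, 9, 3, 1 (period 4).
1723 mod 4 = 3, so the last digit matches 7^3 = 3.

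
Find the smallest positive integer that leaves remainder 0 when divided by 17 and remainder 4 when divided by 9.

85

Since 9·2 ≡ 1 (mod 17), take x = 4 + 9·((0−4)·2 mod 17) = 4 + 9·9 = 85.
Check: 85 mod 17 = 0, 85 mod 9 = 4.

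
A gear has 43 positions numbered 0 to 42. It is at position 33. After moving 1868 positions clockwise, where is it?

9

1868 mod 43 = 19 (since 43·43 = 1849).
(33 + 19) mod 43 = 9.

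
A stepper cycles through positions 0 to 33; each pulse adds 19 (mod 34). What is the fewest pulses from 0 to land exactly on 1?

19·9 = 171 = 5·34 + 1, so 19⁻¹ ≡ 9 (mod 34).

9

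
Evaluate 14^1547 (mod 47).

42

Square-and-reduce mod 47: 14^1≡14, 14^2≡8, 14^4≡17, 14^8≡7, 14^16≡2, 14^32≡4, 14^64≡16, 14^128≡21, 14^256≡18, 14^512≡42, 14^1024≡25.
Since 1547 = 1 + 2 + 8 + 512 + 1024 in binary, 14^1547 ≡ 14·8·7·42·25 ≡ 42 (mod 47).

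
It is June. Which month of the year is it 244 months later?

October

244 − 20·12 = 4, so 244 ≡ 4 (mod 12).
June + 4 months → October.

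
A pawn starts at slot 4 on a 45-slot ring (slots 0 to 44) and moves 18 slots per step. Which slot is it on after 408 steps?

408·18 = 7344.
7344 − 163·45 = 9, so 7344 ≡ 9 (mod 45).
(4 + 9) mod 45 = 13.

13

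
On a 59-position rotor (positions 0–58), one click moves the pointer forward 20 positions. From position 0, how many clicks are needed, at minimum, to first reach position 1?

59 = 2·20 + 19
20 = 1·19 + 1
19 = 19·1 + 0
Back-substituting gives 20·3 ≡ 1 (mod 59).

3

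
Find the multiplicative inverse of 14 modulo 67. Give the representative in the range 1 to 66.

14·24 = 336 = 5·67 + 1, so 14⁻¹ ≡ 24 (mod 67).

24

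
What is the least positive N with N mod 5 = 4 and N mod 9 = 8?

44

x ≡ 4 (mod 5) gives x ∈ {4, 9, 14, 19, 24, 29, 34, 39, …}.
The first of these with x mod 9 = 8 is 44.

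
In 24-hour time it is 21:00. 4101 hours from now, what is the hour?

4101 − 170·24 = 21, so 4101 ≡ 21 (mod 24).
(21 + 21) mod 24 = 18.

18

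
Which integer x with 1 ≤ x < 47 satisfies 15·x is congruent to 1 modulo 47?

15·22 = 330 = 7·47 + 1, so 15⁻¹ ≡ 22 (mod 47).

22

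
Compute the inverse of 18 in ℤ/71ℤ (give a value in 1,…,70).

4

18·4 = 72 = 1·71 + 1, so 18⁻¹ ≡ 4 (mod 71).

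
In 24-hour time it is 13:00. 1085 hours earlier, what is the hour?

1085 − 45·24 = 5, so 1085 ≡ 5 (mod 24).
(13 − 5) mod 24 = 8.

8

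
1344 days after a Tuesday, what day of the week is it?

Dividing 1344 by 7 gives quotient 192 and remainder 0.
Tuesday + 0 days → Tuesday.

Tuesday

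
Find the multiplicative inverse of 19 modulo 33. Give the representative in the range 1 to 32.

7

19·7 = 133 = 4·33 + 1, so 19⁻¹ ≡ 7 (mod 33).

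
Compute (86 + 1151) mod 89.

80

1151 − 12·89 = 83, so 1151 ≡ 83 (mod 89).
(86 + 83) mod 89 = 80.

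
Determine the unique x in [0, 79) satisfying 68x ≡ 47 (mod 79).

46

68⁻¹ ≡ 43 (mod 79) because 68·43 = 2924 = 37·79 + 1.
So x ≡ 43·47 = 2021 ≡ 46 (mod 79).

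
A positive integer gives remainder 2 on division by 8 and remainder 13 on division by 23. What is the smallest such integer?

82

x ≡ 2 (mod 8) gives x ∈ {2, 10, 18, 26, 34, 42, 50, 58, …}.
The first of these with x mod 23 = 13 is 82.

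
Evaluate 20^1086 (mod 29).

Square-and-reduce mod 29: 20^1≡20, 20^2≡23, 20^4≡7, 20^8≡20, 20^16≡23, 20^32≡7, 20^64≡20, 20^128≡23, 20^256≡7, 20^512≡20, 20^1024≡23.
Since 1086 = 2 + 4 + 8 + 16 + 32 + 1024 in binary, 20^1086 ≡ 23·7·20·23·7·23 ≡ 20 (mod 29).

20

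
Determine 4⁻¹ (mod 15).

15 = 3·4 + 3
4 = 1·3 + 1
3 = 3·1 + 0
Back-substituting gives 4·4 ≡ 1 (mod 15).

4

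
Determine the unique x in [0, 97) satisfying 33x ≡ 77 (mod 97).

The inverse of 33 mod 97 is 50 (since 33·50 = 1650 ≡ 1).
Multiplying both sides by 50: x ≡ 50·77 = 3850 ≡ 67 (mod 97).
Check: 33·67 = 2211 = 22·97 + 77.

67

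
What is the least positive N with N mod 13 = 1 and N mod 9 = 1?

Since 9·3 ≡ 1 (mod 13), take x = 1 + 9·((1−1)·3 mod 13) = 1 + 9·0 = 1.
Check: 1 mod 13 = 1, 1 mod 9 = 1.

1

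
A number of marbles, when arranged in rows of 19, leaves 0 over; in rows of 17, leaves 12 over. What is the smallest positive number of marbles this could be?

114

x ≡ 12 (mod 17) gives x ∈ {12, 29, 46, 63, 80, 97, 114}.
The first of these with x mod 19 = 0 is 114.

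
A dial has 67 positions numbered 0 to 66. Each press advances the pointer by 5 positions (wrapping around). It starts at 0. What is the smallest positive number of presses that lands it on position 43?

22

The inverse of 5 mod 67 is 27 (since 5·27 = 135 ≡ 1).
So x ≡ 27·43 = 1161 ≡ 22 (mod 67).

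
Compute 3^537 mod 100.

Square-and-reduce mod 100: 3^1≡3, 3^2≡9, 3^4≡81, 3^8≡61, 3^16≡21, 3^32≡41, 3^64≡81, 3^128≡61, 3^256≡21, 3^512≡41.
537 = 1 + 8 + 16 + 512, so 3^537 ≡ 3·61·21·41 ≡ 63 (mod 100).

63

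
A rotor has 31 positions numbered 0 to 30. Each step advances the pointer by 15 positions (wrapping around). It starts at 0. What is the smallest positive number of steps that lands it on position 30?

The inverse of 15 mod 31 is 29 (since 15·29 = 435 ≡ 1).
Multiplying both sides by 29: x ≡ 29·30 = 870 ≡ 2 (mod 31).

2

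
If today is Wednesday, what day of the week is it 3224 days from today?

3224 = 460·7 + 4, so 3224 mod 7 = 4.
Wednesday + 4 days → Sunday.

Sunday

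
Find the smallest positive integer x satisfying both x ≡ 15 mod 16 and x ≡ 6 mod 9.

15

x ≡ 6 (mod 9) gives x ∈ {6, 15}.
The first of these with x mod 16 = 15 is 15.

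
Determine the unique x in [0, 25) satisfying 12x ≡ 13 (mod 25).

24

The inverse of 12 mod 25 is 23 (since 12·23 = 276 ≡ 1).
Multiplying both sides by 23: x ≡ 23·13 = 299 ≡ 24 (mod 25).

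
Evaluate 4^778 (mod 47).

Successive squares of 4 mod 47: 4^1≡4, 4^2≡16, 4^4≡21, 4^8≡18, 4^16≡42, 4^32≡25, 4^64≡14, 4^128≡8, 4^256≡17, 4^512≡7.
778 = 2 + 8 + 256 + 512, so 4^778 ≡ 16·18·17·7 ≡ 9 (mod 47).

9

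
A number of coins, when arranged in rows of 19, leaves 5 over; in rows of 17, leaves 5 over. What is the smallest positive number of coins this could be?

5

x ≡ 5 (mod 17) gives x ∈ {5}.
The first of these with x mod 19 = 5 is 5.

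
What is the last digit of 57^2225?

Powers of 7 mod 10 repeat with period 4: 7, 9, 3, 1.
2225 leaves remainder 1 on division by 4, so 57^2225 ends in 7.

7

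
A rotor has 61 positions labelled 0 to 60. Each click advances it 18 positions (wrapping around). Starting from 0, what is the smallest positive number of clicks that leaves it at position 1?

18·17 = 306 = 5·61 + 1, so 18⁻¹ ≡ 17 (mod 61).

17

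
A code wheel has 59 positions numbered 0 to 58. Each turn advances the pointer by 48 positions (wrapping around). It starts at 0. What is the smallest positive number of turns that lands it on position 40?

50

The inverse of 48 mod 59 is 16 (since 48·16 = 768 ≡ 1).
Multiplying both sides by 16: x ≡ 16·40 = 640 ≡ 50 (mod 59).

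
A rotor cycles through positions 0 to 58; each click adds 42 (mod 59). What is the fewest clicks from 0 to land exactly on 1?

52

59 = 1·42 + 17
42 = 2·17 + 8
17 = 2·8 + 1
8 = 8·1 + 0
Back-substituting gives 42·52 ≡ 1 (mod 59).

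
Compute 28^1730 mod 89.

By repeated squaring mod 89: 28^1≡28, 28^2≡72, 28^4≡22, 28^8≡39, 28^16≡8, 28^32≡64, 28^64≡2, 28^128≡4, 28^256≡16, 28^512≡78, 28^1024≡32.
1730 = 2 + 64 + 128 + 512 + 1024, so 28^1730 ≡ 72·2·4·78·32 ≡ 79 (mod 89).

79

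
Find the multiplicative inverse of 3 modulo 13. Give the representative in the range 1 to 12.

3·9 = 27 = 2·13 + 1, so 3⁻¹ ≡ 9 (mod 13).

9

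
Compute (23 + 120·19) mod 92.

120·19 = 2280.
Dividing 2280 by 92 gives quotient 24 and remainder 72.
(23 + 72) mod 92 = 3.

3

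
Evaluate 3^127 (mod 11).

9

Square-and-reduce mod 11: 3^1≡3, 3^2≡9, 3^4≡4, 3^8≡5, 3^16≡3, 3^32≡9, 3^64≡4.
127 = 1 + 2 + 4 + 8 + 16 + 32 + 64, so 3^127 ≡ 3·9·4·5·3·9·4 ≡ 9 (mod 11).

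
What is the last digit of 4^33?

4

The units digit of 4^n cycles with period 2: 4, 6, …
33 mod 2 = 1, so the last digit matches 4^1 = 4.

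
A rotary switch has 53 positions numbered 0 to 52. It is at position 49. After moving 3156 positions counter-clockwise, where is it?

20

3156 − 59·53 = 29, so 3156 ≡ 29 (mod 53).
(49 − 29) mod 53 = 20.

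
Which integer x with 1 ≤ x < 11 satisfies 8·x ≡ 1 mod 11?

8·7 = 56 = 5·11 + 1, so 8⁻¹ ≡ 7 (mod 11).

7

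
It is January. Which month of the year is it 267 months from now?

Dividing 267 by 12 gives quotient 22 and remainder 3.
January + 3 months → April.

April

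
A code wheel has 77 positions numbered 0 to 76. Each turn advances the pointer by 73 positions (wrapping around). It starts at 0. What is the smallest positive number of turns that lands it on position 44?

66

The inverse of 73 mod 77 is 19 (since 73·19 = 1387 ≡ 1).
So x ≡ 19·44 = 836 ≡ 66 (mod 77).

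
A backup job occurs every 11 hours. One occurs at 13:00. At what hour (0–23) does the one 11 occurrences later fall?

14

11·11 = 121.
121 − 5·24 = 1, so 121 ≡ 1 (mod 24).
(13 + 1) mod 24 = 14.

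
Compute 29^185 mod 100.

Successive squares of 29 mod 100: 29^1≡29, 29^2≡41, 29^4≡81, 29^8≡61, 29^16≡21, 29^32≡41, 29^64≡81, 29^128≡61.
Since 185 = 1 + 8 + 16 + 32 + 128 in binary, 29^185 ≡ 29·61·21·41·61 ≡ 49 (mod 100).

49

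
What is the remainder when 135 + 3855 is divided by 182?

3855 mod 182 = 33 (since 21·182 = 3822).
(135 + 33) mod 182 = 168.

168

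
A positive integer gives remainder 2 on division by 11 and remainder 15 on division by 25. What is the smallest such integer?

x ≡ 2 (mod 11) gives x ∈ {2, 13, 24, 35, 46, 57, 68, 79, …}.
The first of these with x mod 25 = 15 is 90.

90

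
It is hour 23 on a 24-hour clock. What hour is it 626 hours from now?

1

626 mod 24 = 2 (since 26·24 = 624).
(23 + 2) mod 24 = 1.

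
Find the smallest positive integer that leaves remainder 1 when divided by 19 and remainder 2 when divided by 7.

x ≡ 2 (mod 7) gives x ∈ {2, 9, 16, 23, 30, 37, 44, 51, …}.
The first of these with x mod 19 = 1 is 58.

58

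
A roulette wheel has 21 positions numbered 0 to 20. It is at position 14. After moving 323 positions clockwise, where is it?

323 = 15·21 + 8, so 323 mod 21 = 8.
(14 + 8) mod 21 = 1.

1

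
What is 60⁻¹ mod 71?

60·58 = 3480 = 49·71 + 1, so 60⁻¹ ≡ 58 (mod 71).

58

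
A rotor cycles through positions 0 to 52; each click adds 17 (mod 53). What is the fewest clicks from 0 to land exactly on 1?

17·25 = 425 = 8·53 + 1, so 17⁻¹ ≡ 25 (mod 53).

25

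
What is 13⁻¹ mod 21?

21 = 1·13 + 8
13 = 1·8 + 5
8 = 1·5 + 3
5 = 1·3 + 2
3 = 1·2 + 1
2 = 2·1 + 0
Back-substituting gives 13·13 ≡ 1 (mod 21).

13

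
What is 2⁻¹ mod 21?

21 = 10·2 + 1
2 = 2·1 + 0
Back-substituting gives 2·11 ≡ 1 (mod 21).

11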